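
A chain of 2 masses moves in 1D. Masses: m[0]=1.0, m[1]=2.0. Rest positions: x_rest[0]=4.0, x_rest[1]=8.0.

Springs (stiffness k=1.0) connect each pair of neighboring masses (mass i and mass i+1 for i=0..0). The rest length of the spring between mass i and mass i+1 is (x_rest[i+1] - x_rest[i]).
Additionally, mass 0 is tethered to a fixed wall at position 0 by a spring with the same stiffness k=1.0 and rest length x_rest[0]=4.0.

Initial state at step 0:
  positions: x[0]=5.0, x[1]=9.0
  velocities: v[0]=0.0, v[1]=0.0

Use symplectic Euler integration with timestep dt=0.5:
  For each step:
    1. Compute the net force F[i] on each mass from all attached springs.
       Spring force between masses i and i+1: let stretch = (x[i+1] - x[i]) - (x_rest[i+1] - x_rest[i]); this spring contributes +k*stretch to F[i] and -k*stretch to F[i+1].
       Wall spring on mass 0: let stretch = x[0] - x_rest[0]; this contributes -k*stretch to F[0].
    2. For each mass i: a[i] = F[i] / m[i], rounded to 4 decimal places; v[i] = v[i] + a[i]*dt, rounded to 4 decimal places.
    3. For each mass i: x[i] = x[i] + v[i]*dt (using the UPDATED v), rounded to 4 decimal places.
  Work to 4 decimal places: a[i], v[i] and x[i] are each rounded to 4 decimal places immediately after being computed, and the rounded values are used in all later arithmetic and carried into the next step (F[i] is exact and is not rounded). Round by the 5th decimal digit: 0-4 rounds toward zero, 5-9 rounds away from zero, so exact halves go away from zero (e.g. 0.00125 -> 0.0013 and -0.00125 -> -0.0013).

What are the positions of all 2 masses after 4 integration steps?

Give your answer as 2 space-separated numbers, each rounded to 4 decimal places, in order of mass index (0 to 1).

Answer: 3.9229 8.6567

Derivation:
Step 0: x=[5.0000 9.0000] v=[0.0000 0.0000]
Step 1: x=[4.7500 9.0000] v=[-0.5000 0.0000]
Step 2: x=[4.3750 8.9688] v=[-0.7500 -0.0625]
Step 3: x=[4.0547 8.8633] v=[-0.6406 -0.2110]
Step 4: x=[3.9229 8.6567] v=[-0.2637 -0.4132]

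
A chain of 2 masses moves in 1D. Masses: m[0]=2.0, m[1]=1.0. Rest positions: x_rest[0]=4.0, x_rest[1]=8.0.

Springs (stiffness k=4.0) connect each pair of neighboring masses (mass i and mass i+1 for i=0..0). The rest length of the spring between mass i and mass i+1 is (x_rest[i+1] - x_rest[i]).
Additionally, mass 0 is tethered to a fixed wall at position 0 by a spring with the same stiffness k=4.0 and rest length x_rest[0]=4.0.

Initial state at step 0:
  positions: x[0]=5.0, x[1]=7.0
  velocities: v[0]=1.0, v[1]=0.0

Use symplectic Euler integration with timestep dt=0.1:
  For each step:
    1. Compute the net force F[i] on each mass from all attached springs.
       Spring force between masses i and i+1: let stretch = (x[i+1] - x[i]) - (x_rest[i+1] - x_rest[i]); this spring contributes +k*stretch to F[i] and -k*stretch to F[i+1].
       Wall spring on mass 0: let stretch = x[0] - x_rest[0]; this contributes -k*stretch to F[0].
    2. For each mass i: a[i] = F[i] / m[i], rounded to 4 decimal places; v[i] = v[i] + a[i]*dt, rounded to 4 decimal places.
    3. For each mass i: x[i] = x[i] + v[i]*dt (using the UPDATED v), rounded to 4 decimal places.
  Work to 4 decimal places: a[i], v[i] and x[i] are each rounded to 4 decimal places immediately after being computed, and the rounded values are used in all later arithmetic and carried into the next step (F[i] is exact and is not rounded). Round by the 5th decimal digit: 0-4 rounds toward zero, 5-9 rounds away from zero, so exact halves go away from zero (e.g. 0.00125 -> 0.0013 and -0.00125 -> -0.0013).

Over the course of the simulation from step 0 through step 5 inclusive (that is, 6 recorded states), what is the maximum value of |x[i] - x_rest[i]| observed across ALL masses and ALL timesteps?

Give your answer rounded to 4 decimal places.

Answer: 1.0400

Derivation:
Step 0: x=[5.0000 7.0000] v=[1.0000 0.0000]
Step 1: x=[5.0400 7.0800] v=[0.4000 0.8000]
Step 2: x=[5.0200 7.2384] v=[-0.2000 1.5840]
Step 3: x=[4.9440 7.4681] v=[-0.7603 2.2966]
Step 4: x=[4.8196 7.7568] v=[-1.2443 2.8870]
Step 5: x=[4.6575 8.0880] v=[-1.6208 3.3121]
Max displacement = 1.0400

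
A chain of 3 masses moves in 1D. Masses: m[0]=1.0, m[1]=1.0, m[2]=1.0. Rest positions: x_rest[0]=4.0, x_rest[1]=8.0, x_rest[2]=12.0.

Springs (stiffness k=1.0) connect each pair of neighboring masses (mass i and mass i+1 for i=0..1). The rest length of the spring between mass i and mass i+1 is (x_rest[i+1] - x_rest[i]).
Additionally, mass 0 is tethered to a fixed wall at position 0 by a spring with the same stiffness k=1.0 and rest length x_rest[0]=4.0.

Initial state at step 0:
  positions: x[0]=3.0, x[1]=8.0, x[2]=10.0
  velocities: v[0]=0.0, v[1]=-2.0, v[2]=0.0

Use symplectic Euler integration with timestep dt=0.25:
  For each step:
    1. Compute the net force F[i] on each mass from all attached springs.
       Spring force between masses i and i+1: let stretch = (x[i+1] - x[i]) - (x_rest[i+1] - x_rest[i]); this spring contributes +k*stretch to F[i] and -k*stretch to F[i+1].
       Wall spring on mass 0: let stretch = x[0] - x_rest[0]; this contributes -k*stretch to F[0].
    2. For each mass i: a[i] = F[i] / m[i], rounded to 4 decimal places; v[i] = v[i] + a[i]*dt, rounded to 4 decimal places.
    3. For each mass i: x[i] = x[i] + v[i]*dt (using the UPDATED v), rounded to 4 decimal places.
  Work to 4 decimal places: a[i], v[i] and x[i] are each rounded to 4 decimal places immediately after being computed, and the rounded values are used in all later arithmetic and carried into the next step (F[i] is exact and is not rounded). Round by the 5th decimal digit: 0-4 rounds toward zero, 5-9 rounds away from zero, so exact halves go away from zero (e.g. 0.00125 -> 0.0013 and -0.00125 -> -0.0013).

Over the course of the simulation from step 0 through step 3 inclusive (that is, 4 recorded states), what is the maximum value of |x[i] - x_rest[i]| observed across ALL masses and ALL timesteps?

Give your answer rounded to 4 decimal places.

Step 0: x=[3.0000 8.0000 10.0000] v=[0.0000 -2.0000 0.0000]
Step 1: x=[3.1250 7.3125 10.1250] v=[0.5000 -2.7500 0.5000]
Step 2: x=[3.3164 6.5391 10.3242] v=[0.7656 -3.0938 0.7969]
Step 3: x=[3.5020 5.8008 10.5369] v=[0.7422 -2.9532 0.8506]
Max displacement = 2.1992

Answer: 2.1992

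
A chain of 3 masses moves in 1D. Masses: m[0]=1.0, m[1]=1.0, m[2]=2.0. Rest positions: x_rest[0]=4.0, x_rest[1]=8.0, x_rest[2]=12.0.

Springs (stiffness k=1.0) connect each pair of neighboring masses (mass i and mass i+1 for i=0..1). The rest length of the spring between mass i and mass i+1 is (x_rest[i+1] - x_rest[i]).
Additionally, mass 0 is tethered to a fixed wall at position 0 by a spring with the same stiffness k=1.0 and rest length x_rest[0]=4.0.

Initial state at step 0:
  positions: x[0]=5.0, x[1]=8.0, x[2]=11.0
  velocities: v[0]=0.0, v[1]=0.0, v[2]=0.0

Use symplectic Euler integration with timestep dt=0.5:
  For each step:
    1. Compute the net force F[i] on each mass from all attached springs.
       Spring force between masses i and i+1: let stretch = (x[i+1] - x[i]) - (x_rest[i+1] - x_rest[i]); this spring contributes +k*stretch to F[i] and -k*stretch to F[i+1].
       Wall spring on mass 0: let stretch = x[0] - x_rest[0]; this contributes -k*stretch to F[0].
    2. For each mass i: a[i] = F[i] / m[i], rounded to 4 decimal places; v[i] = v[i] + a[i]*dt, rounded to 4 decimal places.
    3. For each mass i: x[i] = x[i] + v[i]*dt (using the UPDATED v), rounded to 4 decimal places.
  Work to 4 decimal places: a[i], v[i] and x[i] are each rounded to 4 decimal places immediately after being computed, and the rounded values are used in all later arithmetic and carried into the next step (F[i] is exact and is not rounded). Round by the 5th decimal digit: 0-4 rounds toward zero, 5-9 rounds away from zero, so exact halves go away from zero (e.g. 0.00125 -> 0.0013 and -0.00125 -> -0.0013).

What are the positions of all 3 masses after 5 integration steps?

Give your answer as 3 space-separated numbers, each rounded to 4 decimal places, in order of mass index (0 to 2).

Step 0: x=[5.0000 8.0000 11.0000] v=[0.0000 0.0000 0.0000]
Step 1: x=[4.5000 8.0000 11.1250] v=[-1.0000 0.0000 0.2500]
Step 2: x=[3.7500 7.9063 11.3594] v=[-1.5000 -0.1875 0.4688]
Step 3: x=[3.1016 7.6368 11.6622] v=[-1.2969 -0.5391 0.6056]
Step 4: x=[2.8116 7.2398 11.9619] v=[-0.5801 -0.7940 0.5993]
Step 5: x=[2.9257 6.9163 12.1713] v=[0.2282 -0.6471 0.4188]

Answer: 2.9257 6.9163 12.1713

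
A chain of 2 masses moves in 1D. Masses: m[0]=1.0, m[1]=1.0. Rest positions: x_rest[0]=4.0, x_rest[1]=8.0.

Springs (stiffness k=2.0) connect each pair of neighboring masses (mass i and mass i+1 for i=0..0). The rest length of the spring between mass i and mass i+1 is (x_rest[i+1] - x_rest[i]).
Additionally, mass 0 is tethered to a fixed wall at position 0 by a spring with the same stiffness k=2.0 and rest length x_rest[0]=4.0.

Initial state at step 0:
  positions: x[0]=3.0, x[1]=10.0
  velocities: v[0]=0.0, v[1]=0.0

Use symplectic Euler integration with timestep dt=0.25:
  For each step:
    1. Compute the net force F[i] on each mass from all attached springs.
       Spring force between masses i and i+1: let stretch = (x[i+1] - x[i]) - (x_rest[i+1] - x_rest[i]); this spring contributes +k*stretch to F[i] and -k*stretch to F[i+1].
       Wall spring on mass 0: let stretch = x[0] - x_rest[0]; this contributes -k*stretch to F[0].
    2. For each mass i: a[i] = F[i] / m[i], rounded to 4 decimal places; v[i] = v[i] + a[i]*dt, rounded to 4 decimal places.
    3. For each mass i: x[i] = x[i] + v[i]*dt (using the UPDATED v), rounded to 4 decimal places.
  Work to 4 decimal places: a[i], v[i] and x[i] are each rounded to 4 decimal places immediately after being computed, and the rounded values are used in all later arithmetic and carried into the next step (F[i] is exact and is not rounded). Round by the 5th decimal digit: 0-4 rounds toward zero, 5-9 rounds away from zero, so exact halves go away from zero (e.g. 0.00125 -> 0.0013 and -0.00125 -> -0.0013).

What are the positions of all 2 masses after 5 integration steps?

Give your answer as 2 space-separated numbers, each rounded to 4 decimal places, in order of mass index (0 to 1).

Answer: 5.9095 7.3183

Derivation:
Step 0: x=[3.0000 10.0000] v=[0.0000 0.0000]
Step 1: x=[3.5000 9.6250] v=[2.0000 -1.5000]
Step 2: x=[4.3281 8.9844] v=[3.3125 -2.5625]
Step 3: x=[5.1973 8.2617] v=[3.4766 -2.8907]
Step 4: x=[5.7999 7.6560] v=[2.4102 -2.4229]
Step 5: x=[5.9095 7.3183] v=[0.4383 -1.3510]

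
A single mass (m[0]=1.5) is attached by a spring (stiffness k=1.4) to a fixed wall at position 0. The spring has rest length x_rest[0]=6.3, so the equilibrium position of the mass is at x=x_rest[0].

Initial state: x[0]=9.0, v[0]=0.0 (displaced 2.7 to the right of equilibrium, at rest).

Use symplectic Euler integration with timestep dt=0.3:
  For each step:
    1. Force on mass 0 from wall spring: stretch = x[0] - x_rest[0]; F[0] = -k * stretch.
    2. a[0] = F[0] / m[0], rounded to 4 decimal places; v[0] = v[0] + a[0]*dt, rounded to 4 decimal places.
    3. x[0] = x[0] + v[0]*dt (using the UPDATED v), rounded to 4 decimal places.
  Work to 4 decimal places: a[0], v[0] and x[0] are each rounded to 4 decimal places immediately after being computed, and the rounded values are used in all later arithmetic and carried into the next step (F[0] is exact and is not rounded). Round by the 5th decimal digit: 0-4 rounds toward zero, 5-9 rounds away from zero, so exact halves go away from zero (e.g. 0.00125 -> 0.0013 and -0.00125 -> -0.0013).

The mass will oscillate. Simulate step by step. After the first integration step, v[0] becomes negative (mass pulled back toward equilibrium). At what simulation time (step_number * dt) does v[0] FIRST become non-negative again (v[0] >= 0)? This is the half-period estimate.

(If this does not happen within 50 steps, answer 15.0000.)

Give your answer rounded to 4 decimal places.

Answer: 3.3000

Derivation:
Step 0: x=[9.0000] v=[0.0000]
Step 1: x=[8.7732] v=[-0.7560]
Step 2: x=[8.3387] v=[-1.4485]
Step 3: x=[7.7329] v=[-2.0193]
Step 4: x=[7.0068] v=[-2.4205]
Step 5: x=[6.2213] v=[-2.6184]
Step 6: x=[5.4424] v=[-2.5964]
Step 7: x=[4.7355] v=[-2.3563]
Step 8: x=[4.1600] v=[-1.9182]
Step 9: x=[3.7643] v=[-1.3190]
Step 10: x=[3.5816] v=[-0.6090]
Step 11: x=[3.6273] v=[0.1522]
First v>=0 after going negative at step 11, time=3.3000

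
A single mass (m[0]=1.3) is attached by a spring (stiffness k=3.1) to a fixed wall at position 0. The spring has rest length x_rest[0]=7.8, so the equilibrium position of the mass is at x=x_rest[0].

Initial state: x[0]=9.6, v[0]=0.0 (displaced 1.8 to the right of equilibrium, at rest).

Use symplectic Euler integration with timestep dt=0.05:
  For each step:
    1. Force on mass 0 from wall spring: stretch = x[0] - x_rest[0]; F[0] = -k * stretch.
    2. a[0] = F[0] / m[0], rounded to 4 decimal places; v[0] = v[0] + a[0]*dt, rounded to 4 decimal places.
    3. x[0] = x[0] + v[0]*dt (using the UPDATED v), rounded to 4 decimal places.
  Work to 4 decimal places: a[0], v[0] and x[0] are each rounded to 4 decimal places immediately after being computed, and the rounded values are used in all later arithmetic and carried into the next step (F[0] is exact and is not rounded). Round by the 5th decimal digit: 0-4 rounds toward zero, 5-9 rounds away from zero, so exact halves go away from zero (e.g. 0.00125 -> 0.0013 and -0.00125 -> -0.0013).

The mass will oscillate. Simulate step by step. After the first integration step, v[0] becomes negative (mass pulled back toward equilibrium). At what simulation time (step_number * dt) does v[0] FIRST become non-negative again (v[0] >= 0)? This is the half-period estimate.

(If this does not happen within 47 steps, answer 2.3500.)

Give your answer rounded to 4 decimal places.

Step 0: x=[9.6000] v=[0.0000]
Step 1: x=[9.5893] v=[-0.2146]
Step 2: x=[9.5679] v=[-0.4279]
Step 3: x=[9.5360] v=[-0.6387]
Step 4: x=[9.4937] v=[-0.8457]
Step 5: x=[9.4413] v=[-1.0476]
Step 6: x=[9.3791] v=[-1.2433]
Step 7: x=[9.3075] v=[-1.4316]
Step 8: x=[9.2269] v=[-1.6113]
Step 9: x=[9.1378] v=[-1.7814]
Step 10: x=[9.0408] v=[-1.9409]
Step 11: x=[8.9364] v=[-2.0888]
Step 12: x=[8.8252] v=[-2.2243]
Step 13: x=[8.7079] v=[-2.3465]
Step 14: x=[8.5852] v=[-2.4548]
Step 15: x=[8.4578] v=[-2.5484]
Step 16: x=[8.3265] v=[-2.6268]
Step 17: x=[8.1920] v=[-2.6896]
Step 18: x=[8.0552] v=[-2.7363]
Step 19: x=[7.9169] v=[-2.7667]
Step 20: x=[7.7779] v=[-2.7806]
Step 21: x=[7.6390] v=[-2.7780]
Step 22: x=[7.5011] v=[-2.7588]
Step 23: x=[7.3649] v=[-2.7232]
Step 24: x=[7.2313] v=[-2.6713]
Step 25: x=[7.1011] v=[-2.6035]
Step 26: x=[6.9751] v=[-2.5202]
Step 27: x=[6.8540] v=[-2.4218]
Step 28: x=[6.7386] v=[-2.3090]
Step 29: x=[6.6295] v=[-2.1825]
Step 30: x=[6.5274] v=[-2.0429]
Step 31: x=[6.4328] v=[-1.8912]
Step 32: x=[6.3464] v=[-1.7282]
Step 33: x=[6.2687] v=[-1.5549]
Step 34: x=[6.2001] v=[-1.3723]
Step 35: x=[6.1410] v=[-1.1815]
Step 36: x=[6.0918] v=[-0.9837]
Step 37: x=[6.0528] v=[-0.7800]
Step 38: x=[6.0242] v=[-0.5717]
Step 39: x=[6.0062] v=[-0.3600]
Step 40: x=[5.9989] v=[-0.1461]
Step 41: x=[6.0023] v=[0.0686]
First v>=0 after going negative at step 41, time=2.0500

Answer: 2.0500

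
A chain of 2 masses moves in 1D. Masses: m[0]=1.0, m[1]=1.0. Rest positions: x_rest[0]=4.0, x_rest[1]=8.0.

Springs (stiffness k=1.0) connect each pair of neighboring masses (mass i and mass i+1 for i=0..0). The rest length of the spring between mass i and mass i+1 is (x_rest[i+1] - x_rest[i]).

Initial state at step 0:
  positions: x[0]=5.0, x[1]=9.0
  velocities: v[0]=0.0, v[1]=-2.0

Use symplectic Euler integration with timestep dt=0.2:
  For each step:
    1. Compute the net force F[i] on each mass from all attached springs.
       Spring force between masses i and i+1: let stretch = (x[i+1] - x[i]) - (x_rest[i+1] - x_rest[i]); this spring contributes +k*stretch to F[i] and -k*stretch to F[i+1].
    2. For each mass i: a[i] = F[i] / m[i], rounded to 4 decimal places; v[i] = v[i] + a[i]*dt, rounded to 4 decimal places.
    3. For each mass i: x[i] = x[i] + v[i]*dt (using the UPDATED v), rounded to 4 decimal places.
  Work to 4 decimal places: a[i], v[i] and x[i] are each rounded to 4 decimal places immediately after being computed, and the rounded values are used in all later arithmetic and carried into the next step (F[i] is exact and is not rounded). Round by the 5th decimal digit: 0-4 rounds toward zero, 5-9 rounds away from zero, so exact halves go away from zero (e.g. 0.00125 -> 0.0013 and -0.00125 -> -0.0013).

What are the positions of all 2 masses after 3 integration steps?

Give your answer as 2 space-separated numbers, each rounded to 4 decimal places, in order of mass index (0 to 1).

Step 0: x=[5.0000 9.0000] v=[0.0000 -2.0000]
Step 1: x=[5.0000 8.6000] v=[0.0000 -2.0000]
Step 2: x=[4.9840 8.2160] v=[-0.0800 -1.9200]
Step 3: x=[4.9373 7.8627] v=[-0.2336 -1.7664]

Answer: 4.9373 7.8627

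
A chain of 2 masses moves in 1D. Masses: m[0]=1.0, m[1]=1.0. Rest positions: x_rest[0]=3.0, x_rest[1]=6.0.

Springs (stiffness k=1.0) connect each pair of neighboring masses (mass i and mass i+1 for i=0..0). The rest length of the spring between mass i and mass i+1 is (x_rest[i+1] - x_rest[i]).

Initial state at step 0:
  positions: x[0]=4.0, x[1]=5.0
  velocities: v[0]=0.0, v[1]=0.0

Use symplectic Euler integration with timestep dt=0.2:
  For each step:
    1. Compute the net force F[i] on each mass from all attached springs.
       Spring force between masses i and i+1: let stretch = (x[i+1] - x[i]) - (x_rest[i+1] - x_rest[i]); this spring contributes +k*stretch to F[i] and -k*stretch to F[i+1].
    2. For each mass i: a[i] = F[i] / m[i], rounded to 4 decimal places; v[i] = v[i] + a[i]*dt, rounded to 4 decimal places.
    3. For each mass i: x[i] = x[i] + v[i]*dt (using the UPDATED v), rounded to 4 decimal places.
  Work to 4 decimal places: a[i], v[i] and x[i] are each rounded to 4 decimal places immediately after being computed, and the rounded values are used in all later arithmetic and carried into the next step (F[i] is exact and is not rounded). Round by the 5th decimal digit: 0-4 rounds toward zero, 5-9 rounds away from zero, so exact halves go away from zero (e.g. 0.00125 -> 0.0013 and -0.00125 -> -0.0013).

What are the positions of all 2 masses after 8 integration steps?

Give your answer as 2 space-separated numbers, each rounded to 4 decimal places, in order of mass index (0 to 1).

Step 0: x=[4.0000 5.0000] v=[0.0000 0.0000]
Step 1: x=[3.9200 5.0800] v=[-0.4000 0.4000]
Step 2: x=[3.7664 5.2336] v=[-0.7680 0.7680]
Step 3: x=[3.5515 5.4485] v=[-1.0746 1.0746]
Step 4: x=[3.2925 5.7075] v=[-1.2952 1.2952]
Step 5: x=[3.0101 5.9899] v=[-1.4122 1.4122]
Step 6: x=[2.7269 6.2731] v=[-1.4162 1.4162]
Step 7: x=[2.4655 6.5345] v=[-1.3070 1.3070]
Step 8: x=[2.2469 6.7531] v=[-1.0932 1.0932]

Answer: 2.2469 6.7531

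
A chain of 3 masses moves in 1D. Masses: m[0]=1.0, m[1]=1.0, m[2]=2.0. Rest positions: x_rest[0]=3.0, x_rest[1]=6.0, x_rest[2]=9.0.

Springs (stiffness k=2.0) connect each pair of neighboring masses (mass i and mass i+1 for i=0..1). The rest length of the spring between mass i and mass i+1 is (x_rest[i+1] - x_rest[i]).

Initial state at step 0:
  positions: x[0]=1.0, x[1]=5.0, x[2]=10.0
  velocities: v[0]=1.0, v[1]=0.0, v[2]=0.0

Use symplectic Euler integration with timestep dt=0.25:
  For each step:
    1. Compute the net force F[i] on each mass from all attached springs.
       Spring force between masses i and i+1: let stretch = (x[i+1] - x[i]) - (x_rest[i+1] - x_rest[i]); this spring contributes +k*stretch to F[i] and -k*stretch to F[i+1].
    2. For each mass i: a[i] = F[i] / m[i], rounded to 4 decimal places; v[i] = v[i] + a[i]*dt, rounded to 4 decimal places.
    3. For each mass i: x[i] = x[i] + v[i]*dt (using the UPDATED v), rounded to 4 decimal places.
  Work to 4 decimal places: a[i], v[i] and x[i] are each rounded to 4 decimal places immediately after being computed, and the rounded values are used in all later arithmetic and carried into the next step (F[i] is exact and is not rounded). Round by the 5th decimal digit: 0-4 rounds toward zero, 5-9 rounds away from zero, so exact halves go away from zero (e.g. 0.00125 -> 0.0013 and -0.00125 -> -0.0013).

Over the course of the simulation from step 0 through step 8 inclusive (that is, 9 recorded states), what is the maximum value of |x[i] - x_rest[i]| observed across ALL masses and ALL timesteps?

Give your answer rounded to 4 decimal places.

Answer: 2.0799

Derivation:
Step 0: x=[1.0000 5.0000 10.0000] v=[1.0000 0.0000 0.0000]
Step 1: x=[1.3750 5.1250 9.8750] v=[1.5000 0.5000 -0.5000]
Step 2: x=[1.8438 5.3750 9.6406] v=[1.8750 1.0000 -0.9375]
Step 3: x=[2.3790 5.7168 9.3271] v=[2.1406 1.3672 -1.2539]
Step 4: x=[2.9564 6.0927 8.9755] v=[2.3095 1.5035 -1.4065]
Step 5: x=[3.5508 6.4369 8.6312] v=[2.3777 1.3768 -1.3772]
Step 6: x=[4.1310 6.6946 8.3373] v=[2.3208 1.0309 -1.1758]
Step 7: x=[4.6567 6.8372 8.1282] v=[2.1026 0.5705 -0.8365]
Step 8: x=[5.0799 6.8687 8.0259] v=[1.6929 0.1258 -0.4093]
Max displacement = 2.0799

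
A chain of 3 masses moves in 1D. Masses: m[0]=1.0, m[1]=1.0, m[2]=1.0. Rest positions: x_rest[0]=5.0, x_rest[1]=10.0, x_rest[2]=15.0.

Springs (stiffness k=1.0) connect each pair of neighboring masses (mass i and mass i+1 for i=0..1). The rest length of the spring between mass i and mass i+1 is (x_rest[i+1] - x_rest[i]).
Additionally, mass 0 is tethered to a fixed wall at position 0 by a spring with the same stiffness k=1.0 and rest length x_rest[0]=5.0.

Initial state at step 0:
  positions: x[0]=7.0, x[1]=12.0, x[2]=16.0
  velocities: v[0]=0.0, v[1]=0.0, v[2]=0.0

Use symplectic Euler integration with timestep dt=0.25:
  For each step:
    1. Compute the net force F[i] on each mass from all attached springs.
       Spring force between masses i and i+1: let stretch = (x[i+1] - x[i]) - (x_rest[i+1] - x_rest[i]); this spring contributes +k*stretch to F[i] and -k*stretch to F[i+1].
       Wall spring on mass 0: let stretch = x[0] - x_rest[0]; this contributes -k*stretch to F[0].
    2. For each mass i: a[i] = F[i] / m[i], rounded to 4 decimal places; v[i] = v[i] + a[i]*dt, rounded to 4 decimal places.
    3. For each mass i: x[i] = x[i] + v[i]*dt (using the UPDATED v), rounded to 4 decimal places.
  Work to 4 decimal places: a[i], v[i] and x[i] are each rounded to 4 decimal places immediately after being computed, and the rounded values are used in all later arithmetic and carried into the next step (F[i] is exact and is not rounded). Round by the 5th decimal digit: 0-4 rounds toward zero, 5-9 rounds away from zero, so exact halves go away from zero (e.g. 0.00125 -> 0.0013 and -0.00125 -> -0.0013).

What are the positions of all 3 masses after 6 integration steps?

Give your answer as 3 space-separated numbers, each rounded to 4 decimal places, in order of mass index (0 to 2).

Answer: 5.0988 10.9405 16.8246

Derivation:
Step 0: x=[7.0000 12.0000 16.0000] v=[0.0000 0.0000 0.0000]
Step 1: x=[6.8750 11.9375 16.0625] v=[-0.5000 -0.2500 0.2500]
Step 2: x=[6.6367 11.8164 16.1797] v=[-0.9531 -0.4844 0.4688]
Step 3: x=[6.3074 11.6443 16.3367] v=[-1.3174 -0.6885 0.6280]
Step 4: x=[5.9174 11.4319 16.5129] v=[-1.5600 -0.8496 0.7049]
Step 5: x=[5.5022 11.1924 16.6841] v=[-1.6607 -0.9580 0.6847]
Step 6: x=[5.0988 10.9405 16.8246] v=[-1.6137 -1.0076 0.5618]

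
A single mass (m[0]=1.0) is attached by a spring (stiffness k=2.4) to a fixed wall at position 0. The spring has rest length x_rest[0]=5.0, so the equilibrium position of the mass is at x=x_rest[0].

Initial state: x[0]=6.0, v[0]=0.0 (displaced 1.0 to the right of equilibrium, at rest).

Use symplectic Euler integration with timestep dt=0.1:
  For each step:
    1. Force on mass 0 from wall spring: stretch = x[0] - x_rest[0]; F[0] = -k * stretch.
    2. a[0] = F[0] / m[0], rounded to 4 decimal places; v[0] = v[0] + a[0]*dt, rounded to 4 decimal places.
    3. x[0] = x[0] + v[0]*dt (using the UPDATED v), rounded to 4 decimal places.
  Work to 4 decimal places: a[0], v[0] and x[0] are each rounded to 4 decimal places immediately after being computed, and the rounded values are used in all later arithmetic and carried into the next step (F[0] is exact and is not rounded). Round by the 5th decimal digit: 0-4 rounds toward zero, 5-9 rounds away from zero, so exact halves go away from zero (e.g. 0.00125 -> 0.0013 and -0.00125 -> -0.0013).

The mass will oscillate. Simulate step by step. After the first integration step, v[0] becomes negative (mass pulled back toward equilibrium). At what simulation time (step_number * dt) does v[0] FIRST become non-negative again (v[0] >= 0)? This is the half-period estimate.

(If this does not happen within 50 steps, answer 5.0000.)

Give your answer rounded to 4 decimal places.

Step 0: x=[6.0000] v=[0.0000]
Step 1: x=[5.9760] v=[-0.2400]
Step 2: x=[5.9286] v=[-0.4742]
Step 3: x=[5.8589] v=[-0.6971]
Step 4: x=[5.7686] v=[-0.9032]
Step 5: x=[5.6598] v=[-1.0877]
Step 6: x=[5.5352] v=[-1.2461]
Step 7: x=[5.3977] v=[-1.3746]
Step 8: x=[5.2507] v=[-1.4701]
Step 9: x=[5.0977] v=[-1.5303]
Step 10: x=[4.9423] v=[-1.5538]
Step 11: x=[4.7883] v=[-1.5400]
Step 12: x=[4.6394] v=[-1.4892]
Step 13: x=[4.4991] v=[-1.4027]
Step 14: x=[4.3709] v=[-1.2825]
Step 15: x=[4.2578] v=[-1.1315]
Step 16: x=[4.1625] v=[-0.9534]
Step 17: x=[4.0873] v=[-0.7524]
Step 18: x=[4.0340] v=[-0.5334]
Step 19: x=[4.0038] v=[-0.3016]
Step 20: x=[3.9976] v=[-0.0625]
Step 21: x=[4.0154] v=[0.1781]
First v>=0 after going negative at step 21, time=2.1000

Answer: 2.1000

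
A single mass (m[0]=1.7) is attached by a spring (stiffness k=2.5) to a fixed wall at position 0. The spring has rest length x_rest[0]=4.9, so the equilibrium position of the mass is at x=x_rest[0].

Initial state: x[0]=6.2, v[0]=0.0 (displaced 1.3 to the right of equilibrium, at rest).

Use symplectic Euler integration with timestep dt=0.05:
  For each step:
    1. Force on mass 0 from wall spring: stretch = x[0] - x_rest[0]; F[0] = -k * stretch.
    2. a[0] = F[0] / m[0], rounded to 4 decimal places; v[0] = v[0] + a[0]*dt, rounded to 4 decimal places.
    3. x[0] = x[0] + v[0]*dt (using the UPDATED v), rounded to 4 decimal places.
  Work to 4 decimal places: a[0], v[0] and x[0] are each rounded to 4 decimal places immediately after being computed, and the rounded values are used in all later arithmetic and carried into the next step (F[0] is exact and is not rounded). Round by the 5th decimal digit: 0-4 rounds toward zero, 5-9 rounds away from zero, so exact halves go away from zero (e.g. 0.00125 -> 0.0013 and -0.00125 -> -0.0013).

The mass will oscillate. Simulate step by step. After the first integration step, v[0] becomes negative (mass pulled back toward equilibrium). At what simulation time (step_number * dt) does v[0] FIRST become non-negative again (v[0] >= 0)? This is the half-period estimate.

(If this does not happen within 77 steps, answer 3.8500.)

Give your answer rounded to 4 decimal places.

Step 0: x=[6.2000] v=[0.0000]
Step 1: x=[6.1952] v=[-0.0956]
Step 2: x=[6.1857] v=[-0.1908]
Step 3: x=[6.1714] v=[-0.2853]
Step 4: x=[6.1525] v=[-0.3788]
Step 5: x=[6.1290] v=[-0.4709]
Step 6: x=[6.1009] v=[-0.5613]
Step 7: x=[6.0684] v=[-0.6496]
Step 8: x=[6.0316] v=[-0.7355]
Step 9: x=[5.9907] v=[-0.8187]
Step 10: x=[5.9458] v=[-0.8989]
Step 11: x=[5.8970] v=[-0.9758]
Step 12: x=[5.8445] v=[-1.0491]
Step 13: x=[5.7886] v=[-1.1186]
Step 14: x=[5.7294] v=[-1.1839]
Step 15: x=[5.6672] v=[-1.2449]
Step 16: x=[5.6021] v=[-1.3013]
Step 17: x=[5.5345] v=[-1.3529]
Step 18: x=[5.4645] v=[-1.3996]
Step 19: x=[5.3924] v=[-1.4411]
Step 20: x=[5.3185] v=[-1.4773]
Step 21: x=[5.2431] v=[-1.5081]
Step 22: x=[5.1664] v=[-1.5333]
Step 23: x=[5.0888] v=[-1.5529]
Step 24: x=[5.0105] v=[-1.5668]
Step 25: x=[4.9318] v=[-1.5749]
Step 26: x=[4.8529] v=[-1.5772]
Step 27: x=[4.7742] v=[-1.5737]
Step 28: x=[4.6960] v=[-1.5645]
Step 29: x=[4.6185] v=[-1.5495]
Step 30: x=[4.5421] v=[-1.5288]
Step 31: x=[4.4670] v=[-1.5025]
Step 32: x=[4.3935] v=[-1.4707]
Step 33: x=[4.3218] v=[-1.4335]
Step 34: x=[4.2523] v=[-1.3910]
Step 35: x=[4.1851] v=[-1.3434]
Step 36: x=[4.1206] v=[-1.2908]
Step 37: x=[4.0589] v=[-1.2335]
Step 38: x=[4.0003] v=[-1.1717]
Step 39: x=[3.9450] v=[-1.1055]
Step 40: x=[3.8932] v=[-1.0353]
Step 41: x=[3.8451] v=[-0.9613]
Step 42: x=[3.8009] v=[-0.8837]
Step 43: x=[3.7608] v=[-0.8029]
Step 44: x=[3.7248] v=[-0.7191]
Step 45: x=[3.6932] v=[-0.6327]
Step 46: x=[3.6660] v=[-0.5440]
Step 47: x=[3.6433] v=[-0.4533]
Step 48: x=[3.6253] v=[-0.3609]
Step 49: x=[3.6119] v=[-0.2672]
Step 50: x=[3.6033] v=[-0.1725]
Step 51: x=[3.5994] v=[-0.0772]
Step 52: x=[3.6003] v=[0.0184]
First v>=0 after going negative at step 52, time=2.6000

Answer: 2.6000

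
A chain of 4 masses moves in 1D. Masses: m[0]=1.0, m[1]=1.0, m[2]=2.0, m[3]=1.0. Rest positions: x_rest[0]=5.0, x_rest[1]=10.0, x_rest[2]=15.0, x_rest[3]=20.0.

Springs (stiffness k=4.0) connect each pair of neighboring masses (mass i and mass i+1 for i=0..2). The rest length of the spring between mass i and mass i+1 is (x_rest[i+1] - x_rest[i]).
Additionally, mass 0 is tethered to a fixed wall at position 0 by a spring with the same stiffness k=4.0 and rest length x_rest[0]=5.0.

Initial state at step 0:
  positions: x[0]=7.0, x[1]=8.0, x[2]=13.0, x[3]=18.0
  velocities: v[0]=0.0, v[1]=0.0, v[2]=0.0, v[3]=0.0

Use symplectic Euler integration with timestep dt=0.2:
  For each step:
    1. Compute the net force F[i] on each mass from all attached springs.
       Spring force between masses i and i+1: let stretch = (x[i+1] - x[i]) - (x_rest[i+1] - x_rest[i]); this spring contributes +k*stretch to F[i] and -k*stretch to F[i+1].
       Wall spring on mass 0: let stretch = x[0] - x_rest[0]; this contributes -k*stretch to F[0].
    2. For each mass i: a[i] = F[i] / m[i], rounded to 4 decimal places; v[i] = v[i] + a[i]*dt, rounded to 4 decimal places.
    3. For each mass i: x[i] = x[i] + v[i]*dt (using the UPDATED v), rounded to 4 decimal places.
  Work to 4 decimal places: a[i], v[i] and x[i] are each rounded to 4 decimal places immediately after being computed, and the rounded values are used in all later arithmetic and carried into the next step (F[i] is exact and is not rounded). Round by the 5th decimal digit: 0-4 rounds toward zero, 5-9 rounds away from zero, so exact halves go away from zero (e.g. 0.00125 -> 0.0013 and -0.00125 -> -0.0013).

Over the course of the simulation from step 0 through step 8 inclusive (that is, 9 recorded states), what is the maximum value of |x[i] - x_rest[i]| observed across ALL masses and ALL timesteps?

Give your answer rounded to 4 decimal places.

Step 0: x=[7.0000 8.0000 13.0000 18.0000] v=[0.0000 0.0000 0.0000 0.0000]
Step 1: x=[6.0400 8.6400 13.0000 18.0000] v=[-4.8000 3.2000 0.0000 0.0000]
Step 2: x=[4.5296 9.5616 13.0512 18.0000] v=[-7.5520 4.6080 0.2560 0.0000]
Step 3: x=[3.0996 10.2364 13.2191 18.0082] v=[-7.1501 3.3741 0.8397 0.0410]
Step 4: x=[2.3155 10.2466 13.5316 18.0501] v=[-3.9203 0.0508 1.5623 0.2097]
Step 5: x=[2.4299 9.5134 13.9427 18.1691] v=[0.5722 -3.6661 2.0557 0.5949]
Step 6: x=[3.2889 8.3555 14.3376 18.4119] v=[4.2951 -5.7895 1.9745 1.2138]
Step 7: x=[4.4324 7.3441 14.5799 18.8028] v=[5.7173 -5.0571 1.2114 1.9544]
Step 8: x=[5.3325 7.0245 14.5811 19.3180] v=[4.5007 -1.5978 0.0062 2.5761]
Max displacement = 2.9755

Answer: 2.9755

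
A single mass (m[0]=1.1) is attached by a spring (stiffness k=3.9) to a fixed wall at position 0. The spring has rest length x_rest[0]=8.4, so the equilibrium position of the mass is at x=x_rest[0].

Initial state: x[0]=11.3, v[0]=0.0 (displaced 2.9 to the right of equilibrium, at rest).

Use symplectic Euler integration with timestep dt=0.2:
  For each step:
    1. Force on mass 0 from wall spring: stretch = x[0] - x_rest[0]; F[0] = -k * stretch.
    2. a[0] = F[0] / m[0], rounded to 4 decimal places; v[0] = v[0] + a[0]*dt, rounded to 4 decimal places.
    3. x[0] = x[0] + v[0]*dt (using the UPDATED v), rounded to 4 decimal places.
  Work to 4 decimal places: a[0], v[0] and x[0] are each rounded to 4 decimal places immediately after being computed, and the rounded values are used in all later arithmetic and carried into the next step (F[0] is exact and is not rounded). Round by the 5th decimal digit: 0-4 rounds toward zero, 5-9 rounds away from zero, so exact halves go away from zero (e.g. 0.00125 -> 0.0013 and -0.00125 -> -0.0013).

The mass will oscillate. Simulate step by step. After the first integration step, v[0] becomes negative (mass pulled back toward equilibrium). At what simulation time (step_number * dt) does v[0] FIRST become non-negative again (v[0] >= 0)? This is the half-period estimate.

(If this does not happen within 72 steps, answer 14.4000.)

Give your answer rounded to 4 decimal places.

Answer: 1.8000

Derivation:
Step 0: x=[11.3000] v=[0.0000]
Step 1: x=[10.8887] v=[-2.0564]
Step 2: x=[10.1245] v=[-3.8211]
Step 3: x=[9.1157] v=[-5.0439]
Step 4: x=[8.0054] v=[-5.5514]
Step 5: x=[6.9511] v=[-5.2716]
Step 6: x=[6.1023] v=[-4.2442]
Step 7: x=[5.5793] v=[-2.6149]
Step 8: x=[5.4563] v=[-0.6148]
Step 9: x=[5.7508] v=[1.4726]
First v>=0 after going negative at step 9, time=1.8000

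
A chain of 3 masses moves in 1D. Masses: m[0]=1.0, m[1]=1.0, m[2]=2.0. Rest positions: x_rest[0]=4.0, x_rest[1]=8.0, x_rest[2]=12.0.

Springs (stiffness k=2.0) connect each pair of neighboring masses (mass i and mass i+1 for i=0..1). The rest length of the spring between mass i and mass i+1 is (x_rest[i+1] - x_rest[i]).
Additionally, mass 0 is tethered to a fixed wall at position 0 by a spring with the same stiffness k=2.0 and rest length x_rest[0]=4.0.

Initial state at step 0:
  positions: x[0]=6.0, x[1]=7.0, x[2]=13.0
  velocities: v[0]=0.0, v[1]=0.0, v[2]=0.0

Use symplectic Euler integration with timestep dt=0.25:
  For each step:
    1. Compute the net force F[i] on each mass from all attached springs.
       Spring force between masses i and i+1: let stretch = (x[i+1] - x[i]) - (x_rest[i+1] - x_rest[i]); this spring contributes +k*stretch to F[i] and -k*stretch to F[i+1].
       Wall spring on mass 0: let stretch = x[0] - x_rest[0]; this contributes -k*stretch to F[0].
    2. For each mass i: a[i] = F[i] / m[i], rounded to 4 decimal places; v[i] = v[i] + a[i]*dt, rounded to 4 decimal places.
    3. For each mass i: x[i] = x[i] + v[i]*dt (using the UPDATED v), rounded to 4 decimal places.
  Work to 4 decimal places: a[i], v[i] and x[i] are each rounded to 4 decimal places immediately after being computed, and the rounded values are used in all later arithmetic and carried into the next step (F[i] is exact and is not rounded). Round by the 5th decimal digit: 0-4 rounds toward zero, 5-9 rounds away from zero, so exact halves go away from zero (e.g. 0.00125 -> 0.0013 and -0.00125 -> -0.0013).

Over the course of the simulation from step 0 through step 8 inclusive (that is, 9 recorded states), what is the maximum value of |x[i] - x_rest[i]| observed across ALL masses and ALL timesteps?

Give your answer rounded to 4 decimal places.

Step 0: x=[6.0000 7.0000 13.0000] v=[0.0000 0.0000 0.0000]
Step 1: x=[5.3750 7.6250 12.8750] v=[-2.5000 2.5000 -0.5000]
Step 2: x=[4.3594 8.6250 12.6719] v=[-4.0625 4.0000 -0.8125]
Step 3: x=[3.3321 9.5977 12.4659] v=[-4.1094 3.8907 -0.8242]
Step 4: x=[2.6714 10.1457 12.3306] v=[-2.6427 2.1920 -0.5413]
Step 5: x=[2.6111 10.0325 12.3087] v=[-0.2413 -0.4527 -0.0875]
Step 6: x=[3.1521 9.2762 12.3946] v=[2.1639 -3.0253 0.3435]
Step 7: x=[4.0646 8.1442 12.5356] v=[3.6499 -4.5282 0.5639]
Step 8: x=[4.9790 7.0511 12.6521] v=[3.6574 -4.3723 0.4661]
Max displacement = 2.1457

Answer: 2.1457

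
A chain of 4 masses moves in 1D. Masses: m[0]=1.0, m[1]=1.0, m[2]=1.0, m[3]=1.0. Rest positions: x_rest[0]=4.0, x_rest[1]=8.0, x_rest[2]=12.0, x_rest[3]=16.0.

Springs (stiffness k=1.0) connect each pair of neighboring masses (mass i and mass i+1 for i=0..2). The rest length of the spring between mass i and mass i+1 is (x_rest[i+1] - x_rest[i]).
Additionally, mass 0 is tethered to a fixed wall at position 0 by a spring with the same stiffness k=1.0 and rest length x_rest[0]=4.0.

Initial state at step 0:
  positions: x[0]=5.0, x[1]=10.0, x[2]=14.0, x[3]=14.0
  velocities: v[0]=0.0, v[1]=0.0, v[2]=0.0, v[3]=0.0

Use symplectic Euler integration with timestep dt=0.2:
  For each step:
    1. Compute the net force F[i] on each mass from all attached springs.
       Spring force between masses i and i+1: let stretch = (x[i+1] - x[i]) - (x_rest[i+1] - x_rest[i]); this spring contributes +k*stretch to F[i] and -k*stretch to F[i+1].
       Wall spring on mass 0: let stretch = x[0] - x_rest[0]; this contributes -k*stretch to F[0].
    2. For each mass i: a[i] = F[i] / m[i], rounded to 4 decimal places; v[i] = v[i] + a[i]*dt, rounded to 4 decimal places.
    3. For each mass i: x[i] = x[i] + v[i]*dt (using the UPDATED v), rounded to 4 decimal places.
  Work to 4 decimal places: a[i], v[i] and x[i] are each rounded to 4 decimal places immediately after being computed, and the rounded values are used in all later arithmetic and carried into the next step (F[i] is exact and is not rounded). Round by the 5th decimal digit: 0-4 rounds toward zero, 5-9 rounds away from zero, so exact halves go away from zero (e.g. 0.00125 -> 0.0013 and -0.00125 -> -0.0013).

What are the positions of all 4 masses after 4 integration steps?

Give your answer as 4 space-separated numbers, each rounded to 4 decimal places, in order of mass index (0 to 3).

Answer: 4.9760 9.5581 12.6500 15.4164

Derivation:
Step 0: x=[5.0000 10.0000 14.0000 14.0000] v=[0.0000 0.0000 0.0000 0.0000]
Step 1: x=[5.0000 9.9600 13.8400 14.1600] v=[0.0000 -0.2000 -0.8000 0.8000]
Step 2: x=[4.9984 9.8768 13.5376 14.4672] v=[-0.0080 -0.4160 -1.5120 1.5360]
Step 3: x=[4.9920 9.7449 13.1260 14.8972] v=[-0.0320 -0.6595 -2.0582 2.1501]
Step 4: x=[4.9760 9.5581 12.6500 15.4164] v=[-0.0798 -0.9339 -2.3802 2.5959]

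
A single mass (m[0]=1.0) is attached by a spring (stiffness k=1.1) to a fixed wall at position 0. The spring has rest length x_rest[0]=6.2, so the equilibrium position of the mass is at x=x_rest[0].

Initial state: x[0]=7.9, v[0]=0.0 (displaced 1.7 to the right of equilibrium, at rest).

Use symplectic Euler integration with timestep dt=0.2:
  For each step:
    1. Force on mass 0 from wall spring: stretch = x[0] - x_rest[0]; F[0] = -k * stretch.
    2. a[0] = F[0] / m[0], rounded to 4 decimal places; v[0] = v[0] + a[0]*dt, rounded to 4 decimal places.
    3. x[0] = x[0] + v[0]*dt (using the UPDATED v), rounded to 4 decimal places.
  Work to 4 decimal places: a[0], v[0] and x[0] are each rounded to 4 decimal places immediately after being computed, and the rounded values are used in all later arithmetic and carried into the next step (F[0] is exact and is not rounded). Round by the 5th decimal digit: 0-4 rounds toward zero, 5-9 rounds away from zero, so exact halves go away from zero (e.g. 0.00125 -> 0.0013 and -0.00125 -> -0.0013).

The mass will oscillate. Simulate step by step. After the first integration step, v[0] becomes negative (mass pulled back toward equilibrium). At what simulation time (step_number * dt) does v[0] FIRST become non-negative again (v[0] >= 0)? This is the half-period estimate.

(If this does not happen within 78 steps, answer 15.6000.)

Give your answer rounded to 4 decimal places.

Answer: 3.0000

Derivation:
Step 0: x=[7.9000] v=[0.0000]
Step 1: x=[7.8252] v=[-0.3740]
Step 2: x=[7.6789] v=[-0.7315]
Step 3: x=[7.4675] v=[-1.0569]
Step 4: x=[7.2003] v=[-1.3358]
Step 5: x=[6.8891] v=[-1.5559]
Step 6: x=[6.5476] v=[-1.7075]
Step 7: x=[6.1908] v=[-1.7840]
Step 8: x=[5.8344] v=[-1.7820]
Step 9: x=[5.4941] v=[-1.7016]
Step 10: x=[5.1848] v=[-1.5463]
Step 11: x=[4.9202] v=[-1.3230]
Step 12: x=[4.7119] v=[-1.0414]
Step 13: x=[4.5691] v=[-0.7140]
Step 14: x=[4.4981] v=[-0.3552]
Step 15: x=[4.5019] v=[0.0192]
First v>=0 after going negative at step 15, time=3.0000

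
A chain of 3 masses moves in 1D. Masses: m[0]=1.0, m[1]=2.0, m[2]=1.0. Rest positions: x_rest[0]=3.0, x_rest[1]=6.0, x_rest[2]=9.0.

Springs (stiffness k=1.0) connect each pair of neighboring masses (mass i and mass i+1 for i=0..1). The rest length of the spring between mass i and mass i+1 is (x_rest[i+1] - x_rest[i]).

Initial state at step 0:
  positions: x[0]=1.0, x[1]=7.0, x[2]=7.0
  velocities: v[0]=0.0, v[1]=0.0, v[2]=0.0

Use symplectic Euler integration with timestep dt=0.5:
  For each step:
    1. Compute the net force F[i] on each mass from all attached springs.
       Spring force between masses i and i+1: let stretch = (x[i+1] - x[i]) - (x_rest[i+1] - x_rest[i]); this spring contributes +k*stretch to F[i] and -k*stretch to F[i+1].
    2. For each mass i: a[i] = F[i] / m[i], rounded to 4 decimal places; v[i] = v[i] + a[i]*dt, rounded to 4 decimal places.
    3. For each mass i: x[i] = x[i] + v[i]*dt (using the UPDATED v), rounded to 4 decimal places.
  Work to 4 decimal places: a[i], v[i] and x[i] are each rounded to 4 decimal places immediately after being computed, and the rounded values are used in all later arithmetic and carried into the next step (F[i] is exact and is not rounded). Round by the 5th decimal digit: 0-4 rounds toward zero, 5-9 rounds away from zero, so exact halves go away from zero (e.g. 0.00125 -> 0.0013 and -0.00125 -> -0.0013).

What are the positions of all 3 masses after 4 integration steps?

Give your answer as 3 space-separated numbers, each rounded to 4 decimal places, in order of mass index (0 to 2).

Answer: 4.0938 3.9063 10.0938

Derivation:
Step 0: x=[1.0000 7.0000 7.0000] v=[0.0000 0.0000 0.0000]
Step 1: x=[1.7500 6.2500 7.7500] v=[1.5000 -1.5000 1.5000]
Step 2: x=[2.8750 5.1250 8.8750] v=[2.2500 -2.2500 2.2500]
Step 3: x=[3.8125 4.1875 9.8125] v=[1.8750 -1.8750 1.8750]
Step 4: x=[4.0938 3.9063 10.0938] v=[0.5625 -0.5625 0.5625]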